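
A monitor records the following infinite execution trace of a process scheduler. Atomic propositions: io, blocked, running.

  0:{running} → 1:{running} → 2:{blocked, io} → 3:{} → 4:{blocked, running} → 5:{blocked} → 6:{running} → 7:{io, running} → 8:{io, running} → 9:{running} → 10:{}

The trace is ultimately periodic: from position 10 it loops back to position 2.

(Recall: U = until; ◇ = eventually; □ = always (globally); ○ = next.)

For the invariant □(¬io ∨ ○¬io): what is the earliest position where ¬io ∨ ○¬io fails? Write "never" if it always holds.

Check ¬io ∨ ○¬io at each position in order: 0 ✓, 1 ✓, 2 ✓, 3 ✓, 4 ✓, 5 ✓, 6 ✓.
At position 7 the labels are {io, running} and the next position 8 has {io, running}, so ¬io ∨ ○¬io is false there. This is the first violation.

7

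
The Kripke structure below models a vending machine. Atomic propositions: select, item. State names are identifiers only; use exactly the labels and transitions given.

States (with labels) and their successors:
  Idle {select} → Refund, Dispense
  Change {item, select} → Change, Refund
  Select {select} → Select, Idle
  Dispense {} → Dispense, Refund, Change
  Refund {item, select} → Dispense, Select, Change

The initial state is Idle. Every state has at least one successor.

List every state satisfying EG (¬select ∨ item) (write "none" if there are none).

{Change, Dispense, Refund}

States satisfying ¬select ∨ item: {Change, Dispense, Refund}.
States satisfying EG (¬select ∨ item): {Change, Dispense, Refund}.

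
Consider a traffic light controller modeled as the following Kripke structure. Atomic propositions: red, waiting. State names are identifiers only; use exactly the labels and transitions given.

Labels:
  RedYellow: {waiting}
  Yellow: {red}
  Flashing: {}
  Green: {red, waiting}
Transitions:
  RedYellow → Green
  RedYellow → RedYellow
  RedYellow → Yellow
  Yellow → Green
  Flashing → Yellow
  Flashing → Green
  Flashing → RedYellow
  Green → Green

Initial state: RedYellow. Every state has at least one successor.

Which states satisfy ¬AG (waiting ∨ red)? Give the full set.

{Flashing}

States satisfying waiting ∨ red: {RedYellow, Yellow, Green}.
States satisfying AG (waiting ∨ red): {RedYellow, Yellow, Green}.
States satisfying ¬AG (waiting ∨ red): {Flashing}.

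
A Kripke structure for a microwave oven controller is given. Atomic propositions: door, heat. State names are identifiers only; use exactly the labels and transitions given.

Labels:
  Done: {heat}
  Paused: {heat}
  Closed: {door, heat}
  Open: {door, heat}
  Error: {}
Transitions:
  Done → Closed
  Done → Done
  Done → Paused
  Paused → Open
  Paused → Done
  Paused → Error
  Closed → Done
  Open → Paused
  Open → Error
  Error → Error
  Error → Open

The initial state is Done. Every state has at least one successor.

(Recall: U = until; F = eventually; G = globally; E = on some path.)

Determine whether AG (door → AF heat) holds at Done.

Holds

States satisfying door → AF heat: {Done, Paused, Closed, Open, Error}.
States satisfying AG (door → AF heat): {Done, Paused, Closed, Open, Error}.
Every state reachable from Done satisfies door → AF heat.
Done ∈ Sat(AG (door → AF heat)).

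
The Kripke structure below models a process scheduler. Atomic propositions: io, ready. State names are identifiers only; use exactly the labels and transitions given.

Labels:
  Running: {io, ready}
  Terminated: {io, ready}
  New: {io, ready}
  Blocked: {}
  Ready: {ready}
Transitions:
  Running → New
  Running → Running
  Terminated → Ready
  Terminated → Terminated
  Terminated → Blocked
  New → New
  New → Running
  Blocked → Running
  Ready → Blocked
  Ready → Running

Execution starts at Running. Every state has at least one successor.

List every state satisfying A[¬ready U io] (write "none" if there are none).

States satisfying ¬ready: {Blocked}.
States satisfying io: {Running, Terminated, New}.
States satisfying A[¬ready U io]: {Running, Terminated, New, Blocked}.

{Running, Terminated, New, Blocked}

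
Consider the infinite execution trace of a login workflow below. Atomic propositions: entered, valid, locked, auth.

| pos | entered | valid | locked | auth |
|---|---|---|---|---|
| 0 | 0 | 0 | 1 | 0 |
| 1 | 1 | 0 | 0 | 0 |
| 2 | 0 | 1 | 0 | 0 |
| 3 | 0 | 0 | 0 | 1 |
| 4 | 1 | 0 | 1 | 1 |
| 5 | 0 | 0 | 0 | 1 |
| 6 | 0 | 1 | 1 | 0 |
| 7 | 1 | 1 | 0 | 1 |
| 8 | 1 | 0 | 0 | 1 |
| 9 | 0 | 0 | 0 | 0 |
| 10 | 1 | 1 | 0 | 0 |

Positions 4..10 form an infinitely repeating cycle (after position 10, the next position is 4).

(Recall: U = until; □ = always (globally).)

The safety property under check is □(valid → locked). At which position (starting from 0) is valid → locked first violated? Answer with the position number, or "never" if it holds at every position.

Check valid → locked at each position in order: 0 ✓, 1 ✓.
At position 2 the labels are {valid}, so valid → locked is false there. This is the first violation.

2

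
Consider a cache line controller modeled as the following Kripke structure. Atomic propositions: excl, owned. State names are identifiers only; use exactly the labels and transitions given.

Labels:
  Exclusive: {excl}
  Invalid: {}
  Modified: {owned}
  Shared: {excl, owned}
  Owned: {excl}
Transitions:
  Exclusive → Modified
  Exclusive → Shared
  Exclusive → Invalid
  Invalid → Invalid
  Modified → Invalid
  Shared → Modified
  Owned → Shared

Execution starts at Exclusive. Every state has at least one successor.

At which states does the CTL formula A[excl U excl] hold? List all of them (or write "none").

States satisfying excl: {Exclusive, Shared, Owned}.
States satisfying A[excl U excl]: {Exclusive, Shared, Owned}.

{Exclusive, Shared, Owned}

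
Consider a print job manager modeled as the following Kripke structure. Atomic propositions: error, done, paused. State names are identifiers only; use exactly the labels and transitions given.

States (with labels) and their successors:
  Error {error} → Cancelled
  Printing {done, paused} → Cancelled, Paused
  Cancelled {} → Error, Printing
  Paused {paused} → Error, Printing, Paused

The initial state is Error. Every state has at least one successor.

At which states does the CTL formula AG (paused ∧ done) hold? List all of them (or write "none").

States satisfying paused ∧ done: {Printing}.
States satisfying AG (paused ∧ done): ∅.

none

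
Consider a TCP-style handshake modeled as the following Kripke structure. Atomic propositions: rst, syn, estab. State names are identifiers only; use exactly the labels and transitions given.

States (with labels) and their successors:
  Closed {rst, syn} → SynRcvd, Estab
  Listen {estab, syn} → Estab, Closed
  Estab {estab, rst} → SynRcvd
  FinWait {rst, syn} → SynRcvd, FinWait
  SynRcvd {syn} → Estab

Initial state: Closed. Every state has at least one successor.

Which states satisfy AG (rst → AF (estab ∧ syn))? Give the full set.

States satisfying rst → AF (estab ∧ syn): {Listen, SynRcvd}.
States satisfying AG (rst → AF (estab ∧ syn)): ∅.

none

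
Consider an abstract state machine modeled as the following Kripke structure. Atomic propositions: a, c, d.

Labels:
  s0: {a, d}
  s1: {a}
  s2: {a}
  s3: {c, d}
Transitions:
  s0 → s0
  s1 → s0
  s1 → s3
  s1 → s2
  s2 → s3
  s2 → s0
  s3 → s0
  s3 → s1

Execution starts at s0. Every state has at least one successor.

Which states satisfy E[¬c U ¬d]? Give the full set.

States satisfying ¬c: {s0, s1, s2}.
States satisfying ¬d: {s1, s2}.
States satisfying E[¬c U ¬d]: {s1, s2}.

{s1, s2}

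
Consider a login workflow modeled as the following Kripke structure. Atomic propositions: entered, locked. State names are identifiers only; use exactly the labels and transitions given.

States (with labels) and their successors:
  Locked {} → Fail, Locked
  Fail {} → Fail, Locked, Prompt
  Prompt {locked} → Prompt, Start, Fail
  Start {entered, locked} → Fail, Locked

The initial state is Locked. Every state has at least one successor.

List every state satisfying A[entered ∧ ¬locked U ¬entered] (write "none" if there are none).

{Locked, Fail, Prompt}

States satisfying entered ∧ ¬locked: ∅.
States satisfying ¬entered: {Locked, Fail, Prompt}.
States satisfying A[entered ∧ ¬locked U ¬entered]: {Locked, Fail, Prompt}.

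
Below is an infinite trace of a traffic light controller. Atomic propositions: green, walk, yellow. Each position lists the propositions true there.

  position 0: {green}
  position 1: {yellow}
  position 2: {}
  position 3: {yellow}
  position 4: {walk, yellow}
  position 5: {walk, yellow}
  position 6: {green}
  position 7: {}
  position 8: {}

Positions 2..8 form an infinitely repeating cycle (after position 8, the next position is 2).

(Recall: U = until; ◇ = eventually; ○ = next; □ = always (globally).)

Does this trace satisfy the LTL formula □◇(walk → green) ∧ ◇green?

◇(walk → green) holds at every position 0..8, and those are all positions ever visited, so □◇(walk → green) holds.
green holds at position 0, which is reachable from 0, so ◇green holds.
At position 0: □◇(walk → green) is true; ◇green is true; so □◇(walk → green) ∧ ◇green is true.

Satisfied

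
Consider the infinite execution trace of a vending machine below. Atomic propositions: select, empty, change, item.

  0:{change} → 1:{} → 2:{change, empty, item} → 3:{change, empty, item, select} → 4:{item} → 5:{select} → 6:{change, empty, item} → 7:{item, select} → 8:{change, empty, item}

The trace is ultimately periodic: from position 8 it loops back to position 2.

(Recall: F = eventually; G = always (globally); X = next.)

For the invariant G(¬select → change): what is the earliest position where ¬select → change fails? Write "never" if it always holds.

Check ¬select → change at each position in order: 0 ✓.
At position 1 the labels are {}, so ¬select → change is false there. This is the first violation.

1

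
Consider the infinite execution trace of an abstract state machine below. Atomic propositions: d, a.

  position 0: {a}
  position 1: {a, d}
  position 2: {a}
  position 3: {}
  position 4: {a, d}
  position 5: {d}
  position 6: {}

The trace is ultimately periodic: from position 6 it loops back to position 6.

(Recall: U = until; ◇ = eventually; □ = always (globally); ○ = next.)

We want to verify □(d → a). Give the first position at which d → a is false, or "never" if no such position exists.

5

Check d → a at each position in order: 0 ✓, 1 ✓, 2 ✓, 3 ✓, 4 ✓.
At position 5 the labels are {d}, so d → a is false there. This is the first violation.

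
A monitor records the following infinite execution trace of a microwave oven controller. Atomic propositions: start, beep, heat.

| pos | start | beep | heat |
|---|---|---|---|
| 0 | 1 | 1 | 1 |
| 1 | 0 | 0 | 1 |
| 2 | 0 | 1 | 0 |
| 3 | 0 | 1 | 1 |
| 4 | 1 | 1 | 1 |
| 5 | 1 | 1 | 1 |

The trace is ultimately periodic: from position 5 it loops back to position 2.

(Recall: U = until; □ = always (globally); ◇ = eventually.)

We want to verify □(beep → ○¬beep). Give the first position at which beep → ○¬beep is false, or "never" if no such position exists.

2

Check beep → ○¬beep at each position in order: 0 ✓, 1 ✓.
At position 2 the labels are {beep} and the next position 3 has {beep, heat}, so beep → ○¬beep is false there. This is the first violation.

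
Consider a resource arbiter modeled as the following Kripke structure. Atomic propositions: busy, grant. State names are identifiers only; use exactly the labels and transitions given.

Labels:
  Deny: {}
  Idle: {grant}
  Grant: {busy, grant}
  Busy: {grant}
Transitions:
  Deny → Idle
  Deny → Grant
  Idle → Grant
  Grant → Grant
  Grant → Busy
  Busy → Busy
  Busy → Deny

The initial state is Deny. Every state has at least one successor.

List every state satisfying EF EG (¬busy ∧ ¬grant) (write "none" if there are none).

States satisfying EG (¬busy ∧ ¬grant): ∅.
States satisfying EF EG (¬busy ∧ ¬grant): ∅.

none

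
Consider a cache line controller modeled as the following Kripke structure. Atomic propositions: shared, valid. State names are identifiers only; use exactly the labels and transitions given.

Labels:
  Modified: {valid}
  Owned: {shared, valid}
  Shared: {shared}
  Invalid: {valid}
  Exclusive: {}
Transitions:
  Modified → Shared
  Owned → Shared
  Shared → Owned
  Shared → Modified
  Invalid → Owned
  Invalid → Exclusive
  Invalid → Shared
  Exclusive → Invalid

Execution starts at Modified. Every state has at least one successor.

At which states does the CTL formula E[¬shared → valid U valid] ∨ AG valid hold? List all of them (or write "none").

States satisfying ¬shared → valid: {Modified, Owned, Shared, Invalid}.
States satisfying valid: {Modified, Owned, Invalid}.
States satisfying E[¬shared → valid U valid]: {Modified, Owned, Shared, Invalid}.
States satisfying AG valid: ∅.
States satisfying E[¬shared → valid U valid] ∨ AG valid: {Modified, Owned, Shared, Invalid}.

{Modified, Owned, Shared, Invalid}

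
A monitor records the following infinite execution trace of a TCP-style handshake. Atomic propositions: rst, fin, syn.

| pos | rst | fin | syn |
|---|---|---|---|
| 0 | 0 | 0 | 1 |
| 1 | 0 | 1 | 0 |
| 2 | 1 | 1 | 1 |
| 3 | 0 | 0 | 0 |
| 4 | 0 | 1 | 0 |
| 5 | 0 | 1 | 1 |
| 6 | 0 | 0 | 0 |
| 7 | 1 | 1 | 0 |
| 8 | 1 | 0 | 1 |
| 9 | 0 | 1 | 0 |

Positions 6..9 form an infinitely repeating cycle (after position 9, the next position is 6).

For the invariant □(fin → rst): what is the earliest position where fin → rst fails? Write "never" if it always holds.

1

Check fin → rst at each position in order: 0 ✓.
At position 1 the labels are {fin}, so fin → rst is false there. This is the first violation.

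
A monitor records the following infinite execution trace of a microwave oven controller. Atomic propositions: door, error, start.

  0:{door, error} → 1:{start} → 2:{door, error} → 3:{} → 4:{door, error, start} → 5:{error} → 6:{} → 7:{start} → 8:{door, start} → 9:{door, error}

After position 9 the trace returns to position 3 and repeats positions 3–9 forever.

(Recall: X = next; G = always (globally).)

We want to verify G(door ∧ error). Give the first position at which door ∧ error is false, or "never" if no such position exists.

1

Check door ∧ error at each position in order: 0 ✓.
At position 1 the labels are {start}, so door ∧ error is false there. This is the first violation.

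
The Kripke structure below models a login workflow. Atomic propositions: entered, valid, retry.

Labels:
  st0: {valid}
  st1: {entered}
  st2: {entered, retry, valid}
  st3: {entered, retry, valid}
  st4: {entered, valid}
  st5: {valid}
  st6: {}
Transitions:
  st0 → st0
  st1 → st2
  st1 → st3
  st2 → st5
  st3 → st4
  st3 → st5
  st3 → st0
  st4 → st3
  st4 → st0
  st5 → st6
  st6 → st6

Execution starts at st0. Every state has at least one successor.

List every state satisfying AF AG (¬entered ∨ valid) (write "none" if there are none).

States satisfying AG (¬entered ∨ valid): {st0, st2, st3, st4, st5, st6}.
States satisfying AF AG (¬entered ∨ valid): {st0, st1, st2, st3, st4, st5, st6}.

{st0, st1, st2, st3, st4, st5, st6}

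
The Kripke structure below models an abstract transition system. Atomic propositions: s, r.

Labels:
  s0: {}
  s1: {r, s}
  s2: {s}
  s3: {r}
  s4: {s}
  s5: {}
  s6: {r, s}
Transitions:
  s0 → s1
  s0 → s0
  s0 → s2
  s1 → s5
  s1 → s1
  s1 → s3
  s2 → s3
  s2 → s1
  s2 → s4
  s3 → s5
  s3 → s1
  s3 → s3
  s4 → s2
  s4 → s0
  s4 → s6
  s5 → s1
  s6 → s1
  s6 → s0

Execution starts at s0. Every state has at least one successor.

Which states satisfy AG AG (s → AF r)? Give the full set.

{s1, s3, s5}

States satisfying AG (s → AF r): {s1, s3, s5}.
States satisfying AG AG (s → AF r): {s1, s3, s5}.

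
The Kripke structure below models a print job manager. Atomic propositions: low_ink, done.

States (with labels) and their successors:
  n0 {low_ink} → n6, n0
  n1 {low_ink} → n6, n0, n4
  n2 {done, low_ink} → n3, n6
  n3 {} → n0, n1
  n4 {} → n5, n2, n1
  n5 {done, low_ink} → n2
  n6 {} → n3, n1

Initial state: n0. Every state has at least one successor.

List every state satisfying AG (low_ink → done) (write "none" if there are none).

none

States satisfying low_ink → done: {n2, n3, n4, n5, n6}.
States satisfying AG (low_ink → done): ∅.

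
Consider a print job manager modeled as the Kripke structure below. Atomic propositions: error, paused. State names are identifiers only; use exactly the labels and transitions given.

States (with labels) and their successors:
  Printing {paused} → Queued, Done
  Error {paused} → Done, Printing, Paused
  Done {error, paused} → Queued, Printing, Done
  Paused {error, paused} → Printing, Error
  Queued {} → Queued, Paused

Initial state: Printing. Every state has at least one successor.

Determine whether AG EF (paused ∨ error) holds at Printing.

States satisfying EF (paused ∨ error): {Printing, Error, Done, Paused, Queued}.
States satisfying AG EF (paused ∨ error): {Printing, Error, Done, Paused, Queued}.
Every state reachable from Printing satisfies EF (paused ∨ error).
Printing ∈ Sat(AG EF (paused ∨ error)).

Satisfied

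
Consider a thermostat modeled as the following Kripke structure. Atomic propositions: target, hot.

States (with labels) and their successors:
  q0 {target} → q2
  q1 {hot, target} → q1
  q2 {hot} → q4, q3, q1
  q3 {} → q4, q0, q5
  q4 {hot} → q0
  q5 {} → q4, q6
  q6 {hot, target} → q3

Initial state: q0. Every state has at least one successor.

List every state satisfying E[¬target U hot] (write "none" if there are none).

States satisfying ¬target: {q2, q3, q4, q5}.
States satisfying hot: {q1, q2, q4, q6}.
States satisfying E[¬target U hot]: {q1, q2, q3, q4, q5, q6}.

{q1, q2, q3, q4, q5, q6}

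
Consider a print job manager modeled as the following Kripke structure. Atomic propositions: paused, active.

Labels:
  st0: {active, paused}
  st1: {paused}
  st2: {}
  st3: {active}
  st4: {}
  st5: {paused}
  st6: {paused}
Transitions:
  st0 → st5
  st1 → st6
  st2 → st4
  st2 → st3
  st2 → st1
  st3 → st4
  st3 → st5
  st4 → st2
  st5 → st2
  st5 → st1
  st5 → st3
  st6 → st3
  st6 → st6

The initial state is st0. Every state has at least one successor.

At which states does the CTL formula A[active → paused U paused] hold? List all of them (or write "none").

{st0, st1, st5, st6}

States satisfying active → paused: {st0, st1, st2, st4, st5, st6}.
States satisfying paused: {st0, st1, st5, st6}.
States satisfying A[active → paused U paused]: {st0, st1, st5, st6}.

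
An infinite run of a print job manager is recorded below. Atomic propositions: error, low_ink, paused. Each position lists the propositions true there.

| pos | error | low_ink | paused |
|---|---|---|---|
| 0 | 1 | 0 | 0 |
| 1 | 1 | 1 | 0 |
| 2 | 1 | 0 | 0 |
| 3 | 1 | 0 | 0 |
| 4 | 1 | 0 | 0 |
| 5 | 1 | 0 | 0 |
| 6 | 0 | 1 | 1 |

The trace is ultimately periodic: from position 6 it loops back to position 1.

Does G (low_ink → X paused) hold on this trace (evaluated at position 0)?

low_ink → X paused must hold at every position from 0 onward. It fails at position 1, so G (low_ink → X paused) is false.
Positions where low_ink holds: 1, 6.
Check X paused at each: 1→fails, 6→fails.

Violated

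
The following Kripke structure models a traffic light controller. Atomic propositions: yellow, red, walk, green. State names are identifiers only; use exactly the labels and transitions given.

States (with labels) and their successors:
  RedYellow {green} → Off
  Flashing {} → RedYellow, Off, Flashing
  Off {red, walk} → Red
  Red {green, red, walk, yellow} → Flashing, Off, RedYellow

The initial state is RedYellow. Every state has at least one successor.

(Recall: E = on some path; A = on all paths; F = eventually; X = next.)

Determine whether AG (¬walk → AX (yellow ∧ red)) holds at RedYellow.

States satisfying ¬walk → AX (yellow ∧ red): {Off, Red}.
States satisfying AG (¬walk → AX (yellow ∧ red)): ∅.
Flashing is reachable from RedYellow and violates ¬walk → AX (yellow ∧ red), so AG fails at RedYellow.
RedYellow ∉ Sat(AG (¬walk → AX (yellow ∧ red))).

No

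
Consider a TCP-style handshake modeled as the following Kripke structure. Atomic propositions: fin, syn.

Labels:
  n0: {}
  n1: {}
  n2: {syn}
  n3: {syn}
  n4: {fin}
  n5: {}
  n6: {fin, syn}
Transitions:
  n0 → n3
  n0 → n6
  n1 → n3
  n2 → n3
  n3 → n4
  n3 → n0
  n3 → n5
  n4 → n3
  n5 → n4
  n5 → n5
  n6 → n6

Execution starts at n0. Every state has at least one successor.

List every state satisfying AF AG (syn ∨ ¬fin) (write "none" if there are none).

{n6}

States satisfying AG (syn ∨ ¬fin): {n6}.
States satisfying AF AG (syn ∨ ¬fin): {n6}.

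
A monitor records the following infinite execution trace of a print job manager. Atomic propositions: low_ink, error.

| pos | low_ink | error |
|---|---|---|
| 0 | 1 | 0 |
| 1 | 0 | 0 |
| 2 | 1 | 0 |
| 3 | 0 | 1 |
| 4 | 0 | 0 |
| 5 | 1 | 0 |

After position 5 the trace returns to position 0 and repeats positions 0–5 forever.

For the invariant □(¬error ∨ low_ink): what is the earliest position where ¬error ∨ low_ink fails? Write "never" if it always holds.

3

Check ¬error ∨ low_ink at each position in order: 0 ✓, 1 ✓, 2 ✓.
At position 3 the labels are {error}, so ¬error ∨ low_ink is false there. This is the first violation.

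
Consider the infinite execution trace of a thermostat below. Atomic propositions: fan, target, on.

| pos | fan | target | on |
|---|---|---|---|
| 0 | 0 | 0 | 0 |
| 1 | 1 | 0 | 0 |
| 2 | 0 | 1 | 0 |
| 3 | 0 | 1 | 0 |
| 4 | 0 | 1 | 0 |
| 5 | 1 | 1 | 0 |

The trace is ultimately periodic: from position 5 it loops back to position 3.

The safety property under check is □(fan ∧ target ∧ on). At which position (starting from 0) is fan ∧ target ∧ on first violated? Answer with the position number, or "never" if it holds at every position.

0

At position 0 the labels are {}, so fan ∧ target ∧ on is false there. This is the first violation.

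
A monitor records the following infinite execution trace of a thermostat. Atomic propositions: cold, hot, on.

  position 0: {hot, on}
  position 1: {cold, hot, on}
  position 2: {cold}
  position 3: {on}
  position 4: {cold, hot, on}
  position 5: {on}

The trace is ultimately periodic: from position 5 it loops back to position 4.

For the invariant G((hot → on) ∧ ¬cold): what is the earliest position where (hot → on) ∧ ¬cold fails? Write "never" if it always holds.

Check (hot → on) ∧ ¬cold at each position in order: 0 ✓.
At position 1 the labels are {cold, hot, on}, so (hot → on) ∧ ¬cold is false there. This is the first violation.

1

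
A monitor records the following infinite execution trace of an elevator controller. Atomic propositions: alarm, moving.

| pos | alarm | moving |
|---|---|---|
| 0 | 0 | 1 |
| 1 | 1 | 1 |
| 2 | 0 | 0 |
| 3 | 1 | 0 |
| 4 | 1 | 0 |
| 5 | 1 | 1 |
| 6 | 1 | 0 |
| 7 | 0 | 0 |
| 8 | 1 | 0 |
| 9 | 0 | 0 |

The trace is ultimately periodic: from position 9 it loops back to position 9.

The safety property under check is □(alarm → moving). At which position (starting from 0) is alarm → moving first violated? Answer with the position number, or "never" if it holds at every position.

Check alarm → moving at each position in order: 0 ✓, 1 ✓, 2 ✓.
At position 3 the labels are {alarm}, so alarm → moving is false there. This is the first violation.

3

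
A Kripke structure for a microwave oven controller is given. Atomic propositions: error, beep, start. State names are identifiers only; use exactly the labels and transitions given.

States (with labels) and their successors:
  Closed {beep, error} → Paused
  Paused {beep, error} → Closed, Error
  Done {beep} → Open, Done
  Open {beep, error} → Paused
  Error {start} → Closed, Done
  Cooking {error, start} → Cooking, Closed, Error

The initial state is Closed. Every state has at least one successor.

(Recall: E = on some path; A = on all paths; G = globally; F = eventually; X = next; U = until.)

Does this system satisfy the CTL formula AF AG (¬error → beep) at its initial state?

No

States satisfying AG (¬error → beep): ∅.
States satisfying AF AG (¬error → beep): ∅.
There is a path from Closed along which AG (¬error → beep) never holds.
Closed ∉ Sat(AF AG (¬error → beep)).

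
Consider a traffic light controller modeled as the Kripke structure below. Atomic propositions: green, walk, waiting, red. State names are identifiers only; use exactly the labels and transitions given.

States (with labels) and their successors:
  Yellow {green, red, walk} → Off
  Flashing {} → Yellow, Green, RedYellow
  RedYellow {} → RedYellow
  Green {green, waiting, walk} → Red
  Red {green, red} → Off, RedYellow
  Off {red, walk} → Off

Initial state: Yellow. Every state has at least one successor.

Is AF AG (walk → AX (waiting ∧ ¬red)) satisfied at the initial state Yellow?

No

States satisfying AG (walk → AX (waiting ∧ ¬red)): {RedYellow}.
States satisfying AF AG (walk → AX (waiting ∧ ¬red)): {RedYellow}.
There is a path from Yellow along which AG (walk → AX (waiting ∧ ¬red)) never holds.
Yellow ∉ Sat(AF AG (walk → AX (waiting ∧ ¬red))).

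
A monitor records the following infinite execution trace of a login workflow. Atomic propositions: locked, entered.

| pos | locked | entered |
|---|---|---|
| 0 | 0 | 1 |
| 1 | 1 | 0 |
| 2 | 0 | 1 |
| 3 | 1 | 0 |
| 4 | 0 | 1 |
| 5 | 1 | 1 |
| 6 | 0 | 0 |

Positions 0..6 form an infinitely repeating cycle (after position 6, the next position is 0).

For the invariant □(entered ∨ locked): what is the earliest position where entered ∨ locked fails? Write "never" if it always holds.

6

Check entered ∨ locked at each position in order: 0 ✓, 1 ✓, 2 ✓, 3 ✓, 4 ✓, 5 ✓.
At position 6 the labels are {}, so entered ∨ locked is false there. This is the first violation.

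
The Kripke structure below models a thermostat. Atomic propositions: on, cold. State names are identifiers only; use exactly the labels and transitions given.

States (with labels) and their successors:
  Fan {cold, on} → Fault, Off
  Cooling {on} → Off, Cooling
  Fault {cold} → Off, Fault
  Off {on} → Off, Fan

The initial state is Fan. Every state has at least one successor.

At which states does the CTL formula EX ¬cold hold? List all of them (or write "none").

{Fan, Cooling, Fault, Off}

States satisfying ¬cold: {Cooling, Off}.
States satisfying EX ¬cold: {Fan, Cooling, Fault, Off}.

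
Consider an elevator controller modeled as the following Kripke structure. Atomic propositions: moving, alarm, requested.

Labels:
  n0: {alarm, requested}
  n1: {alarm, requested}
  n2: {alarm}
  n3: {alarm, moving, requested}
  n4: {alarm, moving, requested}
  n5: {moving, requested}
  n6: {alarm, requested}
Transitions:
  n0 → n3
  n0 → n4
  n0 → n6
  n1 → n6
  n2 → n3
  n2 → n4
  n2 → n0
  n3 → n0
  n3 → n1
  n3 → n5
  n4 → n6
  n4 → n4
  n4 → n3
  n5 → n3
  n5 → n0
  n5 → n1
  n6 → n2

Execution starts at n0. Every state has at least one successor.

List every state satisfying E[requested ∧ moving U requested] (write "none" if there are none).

{n0, n1, n3, n4, n5, n6}

States satisfying requested ∧ moving: {n3, n4, n5}.
States satisfying requested: {n0, n1, n3, n4, n5, n6}.
States satisfying E[requested ∧ moving U requested]: {n0, n1, n3, n4, n5, n6}.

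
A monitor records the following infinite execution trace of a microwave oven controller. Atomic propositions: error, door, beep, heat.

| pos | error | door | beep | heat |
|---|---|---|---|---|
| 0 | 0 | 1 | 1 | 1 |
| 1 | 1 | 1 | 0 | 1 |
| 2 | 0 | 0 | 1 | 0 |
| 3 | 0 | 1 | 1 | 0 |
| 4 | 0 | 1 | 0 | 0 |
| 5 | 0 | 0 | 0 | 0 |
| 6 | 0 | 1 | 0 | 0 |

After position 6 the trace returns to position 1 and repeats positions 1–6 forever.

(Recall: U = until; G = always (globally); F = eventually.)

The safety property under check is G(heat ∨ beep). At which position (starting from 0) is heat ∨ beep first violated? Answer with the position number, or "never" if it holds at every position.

Check heat ∨ beep at each position in order: 0 ✓, 1 ✓, 2 ✓, 3 ✓.
At position 4 the labels are {door}, so heat ∨ beep is false there. This is the first violation.

4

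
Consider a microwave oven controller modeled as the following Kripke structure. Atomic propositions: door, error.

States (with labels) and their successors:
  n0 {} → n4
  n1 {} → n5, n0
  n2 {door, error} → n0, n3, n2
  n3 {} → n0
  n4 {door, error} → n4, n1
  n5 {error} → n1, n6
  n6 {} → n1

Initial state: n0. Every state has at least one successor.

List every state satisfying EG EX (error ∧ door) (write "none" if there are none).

{n0, n2, n4}

States satisfying EX (error ∧ door): {n0, n2, n4}.
States satisfying EG EX (error ∧ door): {n0, n2, n4}.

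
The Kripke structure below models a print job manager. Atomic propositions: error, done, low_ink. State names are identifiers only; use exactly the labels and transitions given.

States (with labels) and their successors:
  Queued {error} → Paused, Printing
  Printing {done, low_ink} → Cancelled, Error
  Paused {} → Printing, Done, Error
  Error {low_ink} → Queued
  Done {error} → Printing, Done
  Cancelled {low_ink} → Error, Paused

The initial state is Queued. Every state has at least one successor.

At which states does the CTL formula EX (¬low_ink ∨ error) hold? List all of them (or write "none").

States satisfying ¬low_ink ∨ error: {Queued, Paused, Done}.
States satisfying EX (¬low_ink ∨ error): {Queued, Paused, Error, Done, Cancelled}.

{Queued, Paused, Error, Done, Cancelled}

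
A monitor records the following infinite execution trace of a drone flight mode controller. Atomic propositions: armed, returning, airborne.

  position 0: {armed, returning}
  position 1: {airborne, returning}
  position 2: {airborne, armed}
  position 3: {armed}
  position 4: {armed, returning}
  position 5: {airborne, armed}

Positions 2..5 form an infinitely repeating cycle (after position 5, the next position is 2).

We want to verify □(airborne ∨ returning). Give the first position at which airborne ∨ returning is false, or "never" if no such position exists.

3

Check airborne ∨ returning at each position in order: 0 ✓, 1 ✓, 2 ✓.
At position 3 the labels are {armed}, so airborne ∨ returning is false there. This is the first violation.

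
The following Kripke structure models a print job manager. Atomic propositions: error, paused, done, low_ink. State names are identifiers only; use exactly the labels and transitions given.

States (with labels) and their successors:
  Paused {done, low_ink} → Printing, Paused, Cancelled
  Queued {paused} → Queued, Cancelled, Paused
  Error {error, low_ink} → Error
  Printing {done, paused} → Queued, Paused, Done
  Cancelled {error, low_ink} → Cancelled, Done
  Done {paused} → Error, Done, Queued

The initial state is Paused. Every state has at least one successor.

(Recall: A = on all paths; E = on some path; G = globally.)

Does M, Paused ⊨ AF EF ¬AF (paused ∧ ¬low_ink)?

Satisfied

States satisfying EF ¬AF (paused ∧ ¬low_ink): {Paused, Queued, Error, Printing, Cancelled, Done}.
States satisfying AF EF ¬AF (paused ∧ ¬low_ink): {Paused, Queued, Error, Printing, Cancelled, Done}.
Paused ∈ Sat(AF EF ¬AF (paused ∧ ¬low_ink)).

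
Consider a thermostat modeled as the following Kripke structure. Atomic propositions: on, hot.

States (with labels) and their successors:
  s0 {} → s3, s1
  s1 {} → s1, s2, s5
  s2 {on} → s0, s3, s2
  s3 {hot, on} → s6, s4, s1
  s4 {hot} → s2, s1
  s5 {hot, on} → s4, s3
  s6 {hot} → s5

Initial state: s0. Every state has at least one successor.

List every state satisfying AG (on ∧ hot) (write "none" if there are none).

none

States satisfying on ∧ hot: {s3, s5}.
States satisfying AG (on ∧ hot): ∅.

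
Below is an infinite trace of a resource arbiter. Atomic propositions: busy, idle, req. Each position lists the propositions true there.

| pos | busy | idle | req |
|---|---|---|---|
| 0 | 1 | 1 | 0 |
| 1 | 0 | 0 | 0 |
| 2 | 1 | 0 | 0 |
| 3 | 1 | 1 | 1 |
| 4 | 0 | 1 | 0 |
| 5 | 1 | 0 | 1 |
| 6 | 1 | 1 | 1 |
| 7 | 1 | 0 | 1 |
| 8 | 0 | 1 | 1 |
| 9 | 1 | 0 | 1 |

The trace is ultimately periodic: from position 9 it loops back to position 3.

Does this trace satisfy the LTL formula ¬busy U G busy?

Violated

Walking from position 0: at position 0, G busy has not yet held and ¬busy fails, so ¬busy U G busy is false.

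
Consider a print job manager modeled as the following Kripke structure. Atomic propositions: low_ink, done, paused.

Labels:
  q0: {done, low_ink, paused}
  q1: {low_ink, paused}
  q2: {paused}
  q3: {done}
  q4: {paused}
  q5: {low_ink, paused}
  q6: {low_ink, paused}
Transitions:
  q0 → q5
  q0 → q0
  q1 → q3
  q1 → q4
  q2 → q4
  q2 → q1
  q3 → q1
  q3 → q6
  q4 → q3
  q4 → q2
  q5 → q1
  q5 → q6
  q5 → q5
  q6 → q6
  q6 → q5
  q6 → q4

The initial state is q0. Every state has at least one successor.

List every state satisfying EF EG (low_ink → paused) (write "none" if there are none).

States satisfying EG (low_ink → paused): {q0, q1, q2, q3, q4, q5, q6}.
States satisfying EF EG (low_ink → paused): {q0, q1, q2, q3, q4, q5, q6}.

{q0, q1, q2, q3, q4, q5, q6}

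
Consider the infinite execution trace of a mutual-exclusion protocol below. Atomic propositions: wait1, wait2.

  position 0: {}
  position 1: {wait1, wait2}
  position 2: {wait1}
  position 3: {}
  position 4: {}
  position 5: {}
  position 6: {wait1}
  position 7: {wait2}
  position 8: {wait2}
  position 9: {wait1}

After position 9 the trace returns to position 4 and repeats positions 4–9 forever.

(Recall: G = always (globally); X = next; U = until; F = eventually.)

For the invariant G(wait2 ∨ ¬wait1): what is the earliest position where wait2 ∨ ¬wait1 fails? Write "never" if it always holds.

2

Check wait2 ∨ ¬wait1 at each position in order: 0 ✓, 1 ✓.
At position 2 the labels are {wait1}, so wait2 ∨ ¬wait1 is false there. This is the first violation.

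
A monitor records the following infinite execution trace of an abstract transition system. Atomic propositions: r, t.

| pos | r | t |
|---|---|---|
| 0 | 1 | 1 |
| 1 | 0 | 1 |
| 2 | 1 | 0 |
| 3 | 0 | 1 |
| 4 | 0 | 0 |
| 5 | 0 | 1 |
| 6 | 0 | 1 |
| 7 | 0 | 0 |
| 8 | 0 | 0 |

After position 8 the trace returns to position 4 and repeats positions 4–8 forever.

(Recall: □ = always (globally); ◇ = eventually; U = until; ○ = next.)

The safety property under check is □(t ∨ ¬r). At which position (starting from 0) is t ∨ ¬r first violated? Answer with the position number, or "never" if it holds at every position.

2

Check t ∨ ¬r at each position in order: 0 ✓, 1 ✓.
At position 2 the labels are {r}, so t ∨ ¬r is false there. This is the first violation.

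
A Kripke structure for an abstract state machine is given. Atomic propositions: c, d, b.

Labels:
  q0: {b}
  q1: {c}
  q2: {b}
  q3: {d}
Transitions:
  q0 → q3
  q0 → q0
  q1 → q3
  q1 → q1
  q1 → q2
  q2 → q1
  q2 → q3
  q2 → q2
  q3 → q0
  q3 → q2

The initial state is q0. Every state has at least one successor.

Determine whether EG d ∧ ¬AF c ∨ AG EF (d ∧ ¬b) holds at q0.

States satisfying d: {q3}.
States satisfying EG d: ∅.
States satisfying c: {q1}.
States satisfying AF c: {q1}.
States satisfying ¬AF c: {q0, q2, q3}.
States satisfying EG d ∧ ¬AF c: ∅.
States satisfying EF (d ∧ ¬b): {q0, q1, q2, q3}.
States satisfying AG EF (d ∧ ¬b): {q0, q1, q2, q3}.
States satisfying EG d ∧ ¬AF c ∨ AG EF (d ∧ ¬b): {q0, q1, q2, q3}.
q0 ∈ Sat(EG d ∧ ¬AF c ∨ AG EF (d ∧ ¬b)).

Satisfied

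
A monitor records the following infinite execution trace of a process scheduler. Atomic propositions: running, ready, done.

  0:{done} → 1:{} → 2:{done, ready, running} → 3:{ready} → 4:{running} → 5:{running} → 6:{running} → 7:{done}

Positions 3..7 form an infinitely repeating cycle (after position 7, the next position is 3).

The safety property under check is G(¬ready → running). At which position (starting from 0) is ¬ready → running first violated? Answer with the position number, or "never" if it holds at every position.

At position 0 the labels are {done}, so ¬ready → running is false there. This is the first violation.

0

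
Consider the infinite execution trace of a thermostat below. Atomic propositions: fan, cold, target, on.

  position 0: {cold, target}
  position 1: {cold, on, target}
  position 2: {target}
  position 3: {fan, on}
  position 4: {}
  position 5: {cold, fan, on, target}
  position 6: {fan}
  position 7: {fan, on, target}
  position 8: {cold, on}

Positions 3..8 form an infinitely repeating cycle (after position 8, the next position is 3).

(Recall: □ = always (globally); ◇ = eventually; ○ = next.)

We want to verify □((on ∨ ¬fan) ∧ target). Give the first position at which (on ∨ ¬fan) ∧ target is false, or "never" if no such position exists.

Check (on ∨ ¬fan) ∧ target at each position in order: 0 ✓, 1 ✓, 2 ✓.
At position 3 the labels are {fan, on}, so (on ∨ ¬fan) ∧ target is false there. This is the first violation.

3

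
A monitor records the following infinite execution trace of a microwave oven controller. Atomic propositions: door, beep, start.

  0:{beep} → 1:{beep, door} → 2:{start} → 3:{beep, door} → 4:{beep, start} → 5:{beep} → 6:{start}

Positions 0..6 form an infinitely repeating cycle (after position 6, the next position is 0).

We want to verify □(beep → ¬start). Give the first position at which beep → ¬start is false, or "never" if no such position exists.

Check beep → ¬start at each position in order: 0 ✓, 1 ✓, 2 ✓, 3 ✓.
At position 4 the labels are {beep, start}, so beep → ¬start is false there. This is the first violation.

4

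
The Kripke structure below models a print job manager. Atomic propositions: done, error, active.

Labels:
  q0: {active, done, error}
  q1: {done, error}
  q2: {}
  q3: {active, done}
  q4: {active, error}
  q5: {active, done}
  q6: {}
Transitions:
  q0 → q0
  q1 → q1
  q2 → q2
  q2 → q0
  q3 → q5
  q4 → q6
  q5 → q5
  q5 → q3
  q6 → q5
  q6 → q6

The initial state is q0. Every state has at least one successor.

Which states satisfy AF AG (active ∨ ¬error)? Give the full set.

States satisfying AG (active ∨ ¬error): {q0, q2, q3, q4, q5, q6}.
States satisfying AF AG (active ∨ ¬error): {q0, q2, q3, q4, q5, q6}.

{q0, q2, q3, q4, q5, q6}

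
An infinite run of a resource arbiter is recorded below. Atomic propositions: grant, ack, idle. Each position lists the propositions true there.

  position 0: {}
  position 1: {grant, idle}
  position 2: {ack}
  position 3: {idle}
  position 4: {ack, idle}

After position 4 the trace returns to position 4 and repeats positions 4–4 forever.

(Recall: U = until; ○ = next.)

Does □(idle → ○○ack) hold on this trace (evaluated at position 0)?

Does not hold

idle → ○○ack must hold at every position from 0 onward. It fails at position 1, so □(idle → ○○ack) is false.
Positions where idle holds: 1, 3, 4.
Check ○○ack at each: 1→fails, 3→ok, 4→ok.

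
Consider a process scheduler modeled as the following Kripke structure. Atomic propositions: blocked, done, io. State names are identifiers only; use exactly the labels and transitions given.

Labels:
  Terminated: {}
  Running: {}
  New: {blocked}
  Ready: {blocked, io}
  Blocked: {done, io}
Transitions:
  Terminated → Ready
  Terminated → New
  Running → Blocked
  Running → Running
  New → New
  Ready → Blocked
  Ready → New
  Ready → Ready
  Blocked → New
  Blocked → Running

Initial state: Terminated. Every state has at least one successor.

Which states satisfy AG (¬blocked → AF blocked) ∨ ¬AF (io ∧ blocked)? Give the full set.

States satisfying ¬blocked → AF blocked: {Terminated, New, Ready}.
States satisfying AG (¬blocked → AF blocked): {New}.
States satisfying io ∧ blocked: {Ready}.
States satisfying AF (io ∧ blocked): {Ready}.
States satisfying ¬AF (io ∧ blocked): {Terminated, Running, New, Blocked}.
States satisfying AG (¬blocked → AF blocked) ∨ ¬AF (io ∧ blocked): {Terminated, Running, New, Blocked}.

{Terminated, Running, New, Blocked}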